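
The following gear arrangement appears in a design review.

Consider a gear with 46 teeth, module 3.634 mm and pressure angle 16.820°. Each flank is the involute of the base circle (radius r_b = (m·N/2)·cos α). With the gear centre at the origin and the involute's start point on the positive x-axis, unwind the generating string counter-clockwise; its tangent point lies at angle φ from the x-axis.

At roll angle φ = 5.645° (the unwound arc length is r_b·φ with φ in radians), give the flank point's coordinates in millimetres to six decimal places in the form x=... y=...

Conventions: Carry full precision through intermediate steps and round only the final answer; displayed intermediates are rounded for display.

x=80.393607 y=0.025480

recognized (one wheel, involute flank): single-mesh tooth geometry, m = 3.634, N = 46
pitch radius r_p = m·N/2 = 3.634·46/2 = 83.582000
base radius r_b = r_p·cos α = 83.582000·cos 16.820° = 80.006241
roll angle φ = 5.645° = 0.09852384 rad
x = r_b·(cos φ + φ·sin φ) = 80.393607
y = r_b·(sin φ − φ·cos φ) = 0.025480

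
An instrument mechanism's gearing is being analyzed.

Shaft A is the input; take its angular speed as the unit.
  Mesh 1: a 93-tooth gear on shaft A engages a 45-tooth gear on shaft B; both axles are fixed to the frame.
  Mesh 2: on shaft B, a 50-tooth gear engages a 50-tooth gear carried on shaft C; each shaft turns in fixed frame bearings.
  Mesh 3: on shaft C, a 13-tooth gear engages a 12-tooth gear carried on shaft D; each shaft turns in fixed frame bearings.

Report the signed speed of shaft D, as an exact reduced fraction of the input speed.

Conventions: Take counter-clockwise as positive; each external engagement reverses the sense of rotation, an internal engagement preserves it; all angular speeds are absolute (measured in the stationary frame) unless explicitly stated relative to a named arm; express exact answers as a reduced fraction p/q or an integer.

3-mesh fixed-axis compound train (all bearings frame-fixed)
mesh 1 [93T→45T]: |ω|/ω_in = 1×93/45 = 31/15, sense flips to −
mesh 2 [50T→50T]: |ω|/ω_in = (31/15)×50/50 = 31/15, sense flips to +
mesh 3 [13T→12T]: |ω|/ω_in = (31/15)×13/12 = 403/180, sense flips to −
signed output speed (× input speed) = -403/180

-403/180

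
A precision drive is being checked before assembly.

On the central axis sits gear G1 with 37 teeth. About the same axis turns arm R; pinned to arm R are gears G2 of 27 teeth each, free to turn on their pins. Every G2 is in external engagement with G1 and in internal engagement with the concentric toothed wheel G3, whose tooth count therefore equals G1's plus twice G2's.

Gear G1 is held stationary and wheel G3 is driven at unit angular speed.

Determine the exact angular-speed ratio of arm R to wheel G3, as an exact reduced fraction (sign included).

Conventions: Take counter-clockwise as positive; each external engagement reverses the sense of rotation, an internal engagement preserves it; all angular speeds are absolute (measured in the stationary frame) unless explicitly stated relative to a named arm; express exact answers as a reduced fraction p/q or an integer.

91/128

planetary set (37T centre, 27T on arm, 91T internal) — Willis relation
ring teeth: 37 + 2·27 = 91
37(ω_sun−ω_arm) = −91(ω_ring−ω_arm),  ω_sun = 0, ω_ring = 1
37(0−ω_arm) = −91(1−ω_arm)  ⇒  128·ω_arm = 91  ⇒  ω_arm = 91/128
ω_out/ω_in = 91/128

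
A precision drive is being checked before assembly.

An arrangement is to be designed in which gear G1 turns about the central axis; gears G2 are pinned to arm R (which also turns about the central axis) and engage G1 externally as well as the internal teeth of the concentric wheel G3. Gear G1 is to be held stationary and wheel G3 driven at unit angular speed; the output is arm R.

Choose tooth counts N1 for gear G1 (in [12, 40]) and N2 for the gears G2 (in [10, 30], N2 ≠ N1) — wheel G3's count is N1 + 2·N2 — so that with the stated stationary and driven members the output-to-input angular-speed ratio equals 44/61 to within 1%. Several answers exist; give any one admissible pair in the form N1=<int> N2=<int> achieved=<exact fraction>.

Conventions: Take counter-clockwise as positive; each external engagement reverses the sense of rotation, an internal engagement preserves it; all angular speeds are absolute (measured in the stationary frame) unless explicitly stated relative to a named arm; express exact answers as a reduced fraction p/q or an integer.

N1=34 N2=27 achieved=44/61

topology: planetary set — design target 44/61, arm = carrier (Willis)
Willis with ω_sun = 0: ω_arm/ω_ring = N3/(N1+N3); set equal to 44/61  ⇒  N3/N1 = (44/61)/(1 − 44/61) = 44/17
N3 = N1 + 2·N2  ⇒  N2/N1 = (N3/N1 − 1)/2 = (44/17 − 1)/2 = 27/34
smallest multiple with N1 ≥ 12 and N2 ≥ 10: k = 1  ⇒  N1 = 1·34 = 34, N2 = 1·27 = 27 (N1 ≤ 40, N2 ≤ 30, N2 ≠ N1 ✓), N3 = 34 + 2·27 = 88
check: N3/(N1+N3) with N1 = 34, N3 = 88 gives 44/61; |achieved − target| = 0 ≤ 11/1525 ✓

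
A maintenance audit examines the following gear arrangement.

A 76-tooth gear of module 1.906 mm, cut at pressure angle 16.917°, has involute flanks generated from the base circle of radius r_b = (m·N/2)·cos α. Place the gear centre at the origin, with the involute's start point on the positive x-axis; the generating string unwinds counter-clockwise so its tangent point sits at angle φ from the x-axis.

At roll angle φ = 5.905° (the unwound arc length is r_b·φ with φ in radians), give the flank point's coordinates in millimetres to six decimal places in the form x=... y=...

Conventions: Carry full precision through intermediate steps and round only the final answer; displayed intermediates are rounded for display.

recognized (one wheel, involute flank): single-mesh tooth geometry, m = 1.906, N = 76
pitch radius r_p = m·N/2 = 1.906·76/2 = 72.428000
base radius r_b = r_p·cos α = 72.428000·cos 16.917° = 69.293844
roll angle φ = 5.905° = 0.10306169 rad
x = r_b·(cos φ + φ·sin φ) = 69.660877
y = r_b·(sin φ − φ·cos φ) = 0.025258

x=69.660877 y=0.025258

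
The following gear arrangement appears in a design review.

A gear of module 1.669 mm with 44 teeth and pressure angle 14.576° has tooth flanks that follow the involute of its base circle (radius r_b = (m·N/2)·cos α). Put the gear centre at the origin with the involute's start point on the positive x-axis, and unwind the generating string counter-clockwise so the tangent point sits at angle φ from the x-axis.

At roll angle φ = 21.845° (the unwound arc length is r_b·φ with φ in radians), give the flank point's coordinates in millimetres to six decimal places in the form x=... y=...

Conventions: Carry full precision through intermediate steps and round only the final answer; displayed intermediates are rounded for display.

recognized (one wheel, involute flank): single-mesh tooth geometry, m = 1.669, N = 44
pitch radius r_p = m·N/2 = 1.669·44/2 = 36.718000
base radius r_b = r_p·cos α = 36.718000·cos 14.576° = 35.536219
roll angle φ = 21.845° = 0.38126718 rad
x = r_b·(cos φ + φ·sin φ) = 38.025966
y = r_b·(sin φ − φ·cos φ) = 0.647011

x=38.025966 y=0.647011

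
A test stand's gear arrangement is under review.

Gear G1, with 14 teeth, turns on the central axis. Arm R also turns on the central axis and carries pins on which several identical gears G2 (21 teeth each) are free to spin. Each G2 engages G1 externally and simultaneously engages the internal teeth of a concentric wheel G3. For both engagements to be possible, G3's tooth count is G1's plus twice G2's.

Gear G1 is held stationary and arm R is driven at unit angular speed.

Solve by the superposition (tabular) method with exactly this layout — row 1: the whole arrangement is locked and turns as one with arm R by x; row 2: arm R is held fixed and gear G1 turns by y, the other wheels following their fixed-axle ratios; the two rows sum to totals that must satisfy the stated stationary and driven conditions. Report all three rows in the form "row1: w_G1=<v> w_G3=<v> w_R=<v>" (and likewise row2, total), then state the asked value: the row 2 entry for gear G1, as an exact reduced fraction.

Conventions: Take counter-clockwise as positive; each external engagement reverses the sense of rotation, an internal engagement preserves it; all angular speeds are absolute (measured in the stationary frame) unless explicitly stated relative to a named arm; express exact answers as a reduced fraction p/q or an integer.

row1: w_G1=1 w_G3=1 w_R=1
row2: w_G1=-1 w_G3=1/4 w_R=0
total: w_G1=0 w_G3=5/4 w_R=1
asked value: -1

recognized (axles ride arm R): planetary set, 14/21/56 teeth
row 1 (train locked, turned with arm): all members turn x
row 2: sun turns y, ring = −(14/56)·y, arm 0
boundary: total ω_sun = x + y = 0 and total ω_arm = x = 1  ⇒  y = -1, x = 1
row 2 ring = −(14/56)·(-1) = 1/4
totals (row 1 + row 2): sun 1 + (-1) = 0, ring 1 + 1/4 = 5/4, arm 1 + 0 = 1
asked cell (row2, sun) = -1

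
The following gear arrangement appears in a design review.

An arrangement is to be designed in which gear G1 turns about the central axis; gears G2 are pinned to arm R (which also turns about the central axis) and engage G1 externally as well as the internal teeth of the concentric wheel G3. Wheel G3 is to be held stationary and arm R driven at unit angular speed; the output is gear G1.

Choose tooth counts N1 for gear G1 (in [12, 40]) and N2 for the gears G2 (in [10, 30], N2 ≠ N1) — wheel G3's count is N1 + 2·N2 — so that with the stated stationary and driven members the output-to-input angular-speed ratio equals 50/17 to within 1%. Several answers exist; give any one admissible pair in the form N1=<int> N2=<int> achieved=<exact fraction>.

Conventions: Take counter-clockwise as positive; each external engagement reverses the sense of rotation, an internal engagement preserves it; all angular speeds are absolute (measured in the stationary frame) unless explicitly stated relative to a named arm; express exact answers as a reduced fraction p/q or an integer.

planetary set to be sized for 50/17 (Willis relation)
Willis with ω_ring = 0: ω_sun/ω_arm = (N1+N3)/N1; set equal to 50/17  ⇒  N3/N1 = 50/17 − 1 = 33/17
N3 = N1 + 2·N2  ⇒  N2/N1 = (N3/N1 − 1)/2 = (33/17 − 1)/2 = 8/17
smallest multiple with N1 ≥ 12 and N2 ≥ 10: k = 2  ⇒  N1 = 2·17 = 34, N2 = 2·8 = 16 (N1 ≤ 40, N2 ≤ 30, N2 ≠ N1 ✓), N3 = 34 + 2·16 = 66
check: (N1+N3)/N1 with N1 = 34, N3 = 66 gives 50/17; |achieved − target| = 0 ≤ 1/34 ✓

N1=34 N2=16 achieved=50/17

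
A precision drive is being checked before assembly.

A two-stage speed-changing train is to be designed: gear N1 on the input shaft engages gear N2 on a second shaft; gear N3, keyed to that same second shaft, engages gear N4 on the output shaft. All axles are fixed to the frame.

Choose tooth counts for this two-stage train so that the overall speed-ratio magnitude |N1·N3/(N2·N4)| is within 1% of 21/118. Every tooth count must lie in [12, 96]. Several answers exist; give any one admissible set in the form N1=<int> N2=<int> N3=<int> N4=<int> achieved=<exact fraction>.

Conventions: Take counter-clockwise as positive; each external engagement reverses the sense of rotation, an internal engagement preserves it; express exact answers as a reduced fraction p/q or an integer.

design class (target 21/118): fixed-axis compound train
target = 21/118 in lowest terms: an exact hit needs N1·N3 = k·21 and N2·N4 = k·118 for one integer k, every count in [12, 96]; additionally prefer no 1:1 stage (N1 ≠ N2, N3 ≠ N4)
k = 1…7: no 1:1-free in-range split of k·21 and k·118 into factor pairs; take k = 8
k = 8: N1·N3 = 168 = 12·14, N2·N4 = 944 = 16·59
achieved = 12·14/(16·59) = 21/118; |achieved − target| = 0 ≤ 21/11800 ✓

N1=12 N2=16 N3=14 N4=59 achieved=21/118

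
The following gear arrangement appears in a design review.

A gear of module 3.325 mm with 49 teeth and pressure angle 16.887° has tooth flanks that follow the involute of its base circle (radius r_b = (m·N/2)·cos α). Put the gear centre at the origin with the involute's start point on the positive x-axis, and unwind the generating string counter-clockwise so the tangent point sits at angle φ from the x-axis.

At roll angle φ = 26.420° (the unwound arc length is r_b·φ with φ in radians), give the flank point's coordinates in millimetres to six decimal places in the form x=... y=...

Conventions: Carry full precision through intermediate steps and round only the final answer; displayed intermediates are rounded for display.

x=85.801607 y=2.493801

class = single-mesh tooth geometry [base-circle involute, m = 3.325, 49T]
pitch radius r_p = m·N/2 = 3.325·49/2 = 81.462500
base radius r_b = r_p·cos α = 81.462500·cos 16.887° = 77.949798
roll angle φ = 26.420° = 0.46111599 rad
x = r_b·(cos φ + φ·sin φ) = 85.801607
y = r_b·(sin φ − φ·cos φ) = 2.493801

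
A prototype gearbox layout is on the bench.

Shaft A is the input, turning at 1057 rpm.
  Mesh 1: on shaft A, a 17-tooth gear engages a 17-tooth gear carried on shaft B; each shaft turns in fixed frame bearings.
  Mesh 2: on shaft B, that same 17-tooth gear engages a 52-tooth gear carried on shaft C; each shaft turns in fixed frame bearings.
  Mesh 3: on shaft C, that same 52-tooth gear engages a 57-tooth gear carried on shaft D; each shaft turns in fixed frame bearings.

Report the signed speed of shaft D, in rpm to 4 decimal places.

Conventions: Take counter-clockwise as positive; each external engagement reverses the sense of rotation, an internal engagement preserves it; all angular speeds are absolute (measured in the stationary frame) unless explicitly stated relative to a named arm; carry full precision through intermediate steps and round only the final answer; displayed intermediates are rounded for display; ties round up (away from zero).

-315.2456 rpm

3-mesh fixed-axis compound train (all bearings frame-fixed)
mesh 1 [17T→17T]: ω = 1057.0000×17/17 = 1057.0000 rpm, sense flips to −
mesh 2 [17T→52T]: ω = 1057.0000×17/52 = 345.5577 rpm, sense flips to +
mesh 3 [52T→57T]: ω = 345.5577×52/57 = 315.2456 rpm, sense flips to −
signed output speed = -315.2456 rpm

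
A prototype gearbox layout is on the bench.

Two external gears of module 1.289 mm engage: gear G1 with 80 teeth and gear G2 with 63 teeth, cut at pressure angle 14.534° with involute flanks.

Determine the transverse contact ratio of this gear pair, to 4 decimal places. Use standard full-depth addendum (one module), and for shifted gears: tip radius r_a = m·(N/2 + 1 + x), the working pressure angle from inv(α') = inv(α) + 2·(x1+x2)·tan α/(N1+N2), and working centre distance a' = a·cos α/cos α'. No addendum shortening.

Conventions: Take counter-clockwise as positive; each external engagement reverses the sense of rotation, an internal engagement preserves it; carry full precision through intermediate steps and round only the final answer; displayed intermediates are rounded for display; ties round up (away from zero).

2.2313

recognized (one external pair, fixed centres): single-mesh tooth geometry, m = 1.289, N1 = 80, N2 = 63
base radii: r_b1 = 49.910023, r_b2 = 39.304143
tip radii: r_a1 = 52.849000, r_a2 = 41.892500
no profile shift: α' = α, a' = a
action lengths: √(r_a1²−r_b1²) = 17.378332, √(r_a2²−r_b2²) = 14.497100
base pitch p_b = π·m·cos α = 3.919924
CR = (17.378332 + 14.497100 − 92.163500·sin 14.53400°)/3.919924 = 2.231316
contact ratio ≈ 2.2313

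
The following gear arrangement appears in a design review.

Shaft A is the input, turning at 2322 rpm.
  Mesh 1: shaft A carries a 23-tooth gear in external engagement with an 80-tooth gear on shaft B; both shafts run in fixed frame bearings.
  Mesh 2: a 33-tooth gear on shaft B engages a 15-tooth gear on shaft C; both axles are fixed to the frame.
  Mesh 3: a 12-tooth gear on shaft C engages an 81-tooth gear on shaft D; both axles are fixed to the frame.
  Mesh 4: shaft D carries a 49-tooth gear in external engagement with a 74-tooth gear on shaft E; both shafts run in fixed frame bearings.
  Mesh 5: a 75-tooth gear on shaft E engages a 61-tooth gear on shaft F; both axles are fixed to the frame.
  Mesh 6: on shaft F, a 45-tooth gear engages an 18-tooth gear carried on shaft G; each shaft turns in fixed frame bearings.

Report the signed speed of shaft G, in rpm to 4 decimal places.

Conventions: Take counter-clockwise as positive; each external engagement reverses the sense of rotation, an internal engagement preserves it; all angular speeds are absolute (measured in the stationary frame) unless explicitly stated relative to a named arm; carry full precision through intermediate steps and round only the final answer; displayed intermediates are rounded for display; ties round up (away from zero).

recognized (7 fixed axles, 6 meshes): fixed-axis compound train
mesh 1 [23T→80T]: ω = 2322.0000×23/80 = 667.5750 rpm, sense flips to −
mesh 2 [33T→15T]: ω = 667.5750×33/15 = 1468.6650 rpm, sense flips to +
mesh 3 [12T→81T]: ω = 1468.6650×12/81 = 217.5800 rpm, sense flips to −
mesh 4 [49T→74T]: ω = 217.5800×49/74 = 144.0732 rpm, sense flips to +
mesh 5 [75T→61T]: ω = 144.0732×75/61 = 177.1392 rpm, sense flips to −
mesh 6 [45T→18T]: ω = 177.1392×45/18 = 442.8481 rpm, sense flips to +
signed output speed = +442.8481 rpm

+442.8481 rpm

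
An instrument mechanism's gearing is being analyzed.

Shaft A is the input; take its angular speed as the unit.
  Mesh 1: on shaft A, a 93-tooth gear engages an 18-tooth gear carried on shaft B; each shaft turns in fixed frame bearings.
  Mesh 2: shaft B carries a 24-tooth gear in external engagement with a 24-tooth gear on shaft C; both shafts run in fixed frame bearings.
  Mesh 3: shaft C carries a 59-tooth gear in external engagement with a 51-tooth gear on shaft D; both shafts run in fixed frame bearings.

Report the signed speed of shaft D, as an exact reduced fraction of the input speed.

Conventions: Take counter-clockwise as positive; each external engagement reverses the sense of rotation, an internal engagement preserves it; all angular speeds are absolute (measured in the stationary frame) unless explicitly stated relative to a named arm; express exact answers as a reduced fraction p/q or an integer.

3-mesh fixed-axis compound train (all bearings frame-fixed)
mesh 1 [93T→18T]: |ω|/ω_in = 1×93/18 = 31/6, sense flips to −
mesh 2 [24T→24T]: |ω|/ω_in = (31/6)×24/24 = 31/6, sense flips to +
mesh 3 [59T→51T]: |ω|/ω_in = (31/6)×59/51 = 1829/306, sense flips to −
signed output speed (× input speed) = -1829/306

-1829/306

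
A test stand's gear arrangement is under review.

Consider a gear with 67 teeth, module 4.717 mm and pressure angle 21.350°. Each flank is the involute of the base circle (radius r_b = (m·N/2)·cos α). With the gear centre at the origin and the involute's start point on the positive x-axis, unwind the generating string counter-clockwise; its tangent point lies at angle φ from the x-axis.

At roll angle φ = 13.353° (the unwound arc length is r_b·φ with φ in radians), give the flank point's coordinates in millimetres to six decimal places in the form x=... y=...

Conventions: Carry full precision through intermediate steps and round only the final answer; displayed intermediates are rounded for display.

recognized (one wheel, involute flank): single-mesh tooth geometry, m = 4.717, N = 67
pitch radius r_p = m·N/2 = 4.717·67/2 = 158.019500
base radius r_b = r_p·cos α = 158.019500·cos 21.350° = 147.175234
roll angle φ = 13.353° = 0.23305382 rad
x = r_b·(cos φ + φ·sin φ) = 151.117970
y = r_b·(sin φ − φ·cos φ) = 0.617620

x=151.117970 y=0.617620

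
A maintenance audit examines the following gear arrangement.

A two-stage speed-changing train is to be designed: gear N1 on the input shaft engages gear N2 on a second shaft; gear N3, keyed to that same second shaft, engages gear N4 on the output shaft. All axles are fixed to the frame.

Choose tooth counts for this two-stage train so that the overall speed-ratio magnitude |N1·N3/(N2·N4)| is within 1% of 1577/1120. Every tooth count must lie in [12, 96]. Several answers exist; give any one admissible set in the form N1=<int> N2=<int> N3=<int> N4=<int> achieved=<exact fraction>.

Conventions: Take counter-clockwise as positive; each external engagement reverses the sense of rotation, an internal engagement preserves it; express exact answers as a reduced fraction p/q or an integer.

2-stage fixed-axis compound train for ratio 1577/1120
target = 1577/1120 in lowest terms: an exact hit needs N1·N3 = k·1577 and N2·N4 = k·1120 for one integer k, every count in [12, 96]; additionally prefer no 1:1 stage (N1 ≠ N2, N3 ≠ N4)
k = 1: N1·N3 = 1577 = 19·83, N2·N4 = 1120 = 14·80
achieved = 19·83/(14·80) = 1577/1120; |achieved − target| = 0 ≤ 1577/112000 ✓

N1=19 N2=14 N3=83 N4=80 achieved=1577/1120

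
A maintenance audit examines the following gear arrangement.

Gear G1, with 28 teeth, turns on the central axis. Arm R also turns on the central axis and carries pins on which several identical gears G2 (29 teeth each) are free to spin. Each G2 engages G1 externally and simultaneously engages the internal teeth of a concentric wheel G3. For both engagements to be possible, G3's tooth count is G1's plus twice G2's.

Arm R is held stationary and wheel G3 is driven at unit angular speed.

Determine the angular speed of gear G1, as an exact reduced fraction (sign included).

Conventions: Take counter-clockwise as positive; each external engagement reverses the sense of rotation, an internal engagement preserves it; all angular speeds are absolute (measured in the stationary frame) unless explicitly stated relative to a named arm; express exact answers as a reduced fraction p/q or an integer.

-43/14

recognized (axles ride arm R): planetary set, 28/29/86 teeth
ring teeth: 28 + 2·29 = 86
28(ω_sun−ω_arm) = −86(ω_ring−ω_arm),  ω_arm = 0, ω_ring = 1
ω_sun = 0 − (86/28)(1−0) = -43/14
exact speed ratio = -43/14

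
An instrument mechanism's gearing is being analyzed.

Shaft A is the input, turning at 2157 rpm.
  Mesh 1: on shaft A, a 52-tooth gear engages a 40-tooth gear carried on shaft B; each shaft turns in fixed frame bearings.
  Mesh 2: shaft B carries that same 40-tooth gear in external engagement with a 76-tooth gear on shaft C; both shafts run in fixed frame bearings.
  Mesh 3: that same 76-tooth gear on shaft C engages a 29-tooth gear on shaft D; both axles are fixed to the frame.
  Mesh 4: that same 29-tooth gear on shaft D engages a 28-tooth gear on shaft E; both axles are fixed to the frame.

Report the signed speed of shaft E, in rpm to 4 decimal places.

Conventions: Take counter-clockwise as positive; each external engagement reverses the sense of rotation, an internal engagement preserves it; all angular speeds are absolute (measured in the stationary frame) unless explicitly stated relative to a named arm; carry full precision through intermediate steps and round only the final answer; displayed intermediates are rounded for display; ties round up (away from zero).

recognized (5 fixed axles, 4 meshes): fixed-axis compound train
mesh 1 [52T→40T]: ω = 2157.0000×52/40 = 2804.1000 rpm, sense flips to −
mesh 2 [40T→76T]: ω = 2804.1000×40/76 = 1475.8421 rpm, sense flips to +
mesh 3 [76T→29T]: ω = 1475.8421×76/29 = 3867.7241 rpm, sense flips to −
mesh 4 [29T→28T]: ω = 3867.7241×29/28 = 4005.8571 rpm, sense flips to +
signed output speed = +4005.8571 rpm

+4005.8571 rpm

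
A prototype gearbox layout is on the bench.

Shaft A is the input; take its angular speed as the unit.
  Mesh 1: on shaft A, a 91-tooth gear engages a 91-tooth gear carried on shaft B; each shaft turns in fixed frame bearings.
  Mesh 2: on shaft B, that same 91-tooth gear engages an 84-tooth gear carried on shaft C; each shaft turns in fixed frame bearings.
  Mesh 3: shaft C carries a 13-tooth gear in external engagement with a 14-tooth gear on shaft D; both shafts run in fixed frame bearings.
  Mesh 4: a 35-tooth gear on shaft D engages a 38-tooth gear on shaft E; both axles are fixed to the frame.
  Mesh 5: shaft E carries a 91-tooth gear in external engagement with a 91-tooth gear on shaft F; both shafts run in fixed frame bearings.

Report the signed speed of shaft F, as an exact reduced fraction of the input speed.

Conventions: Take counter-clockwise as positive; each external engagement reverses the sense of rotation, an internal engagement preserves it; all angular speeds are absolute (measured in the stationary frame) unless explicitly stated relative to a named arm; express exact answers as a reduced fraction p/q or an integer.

5-mesh fixed-axis compound train (all bearings frame-fixed)
mesh 1 [91T→91T]: |ω|/ω_in = 1×91/91 = 1, sense flips to −
mesh 2 [91T→84T]: |ω|/ω_in = 1×91/84 = 13/12, sense flips to +
mesh 3 [13T→14T]: |ω|/ω_in = (13/12)×13/14 = 169/168, sense flips to −
mesh 4 [35T→38T]: |ω|/ω_in = (169/168)×35/38 = 845/912, sense flips to +
mesh 5 [91T→91T]: |ω|/ω_in = (845/912)×91/91 = 845/912, sense flips to −
signed output speed (× input speed) = -845/912

-845/912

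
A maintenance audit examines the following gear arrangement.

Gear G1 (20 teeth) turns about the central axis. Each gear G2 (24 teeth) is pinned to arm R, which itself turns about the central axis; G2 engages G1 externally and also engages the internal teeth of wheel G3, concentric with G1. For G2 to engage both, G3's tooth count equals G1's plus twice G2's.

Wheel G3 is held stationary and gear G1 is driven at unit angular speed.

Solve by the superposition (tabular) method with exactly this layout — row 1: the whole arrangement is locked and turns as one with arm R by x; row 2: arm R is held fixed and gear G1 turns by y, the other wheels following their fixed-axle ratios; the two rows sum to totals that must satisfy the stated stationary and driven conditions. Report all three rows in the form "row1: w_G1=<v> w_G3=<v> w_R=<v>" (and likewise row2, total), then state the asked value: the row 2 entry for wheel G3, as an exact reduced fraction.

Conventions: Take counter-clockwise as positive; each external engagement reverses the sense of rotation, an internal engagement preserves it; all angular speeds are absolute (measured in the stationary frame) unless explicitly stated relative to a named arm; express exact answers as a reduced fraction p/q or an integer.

class = planetary set [G3 = 20+2·24 = 68; Willis about the carrier]
row 1 — lock + rotate with arm: ω_sun = ω_ring = ω_arm = x
row 2 (arm held, sun turns y): ω_ring = −(20/68)·y, ω_arm = 0
boundary: total ω_ring = x − (20/68)·y = 0 and total ω_sun = x + y = 1  ⇒  y = 17/22, x = 5/22
row 2 ring = −(20/68)·17/22 = -5/22
totals (row 1 + row 2): sun 5/22 + 17/22 = 1, ring 5/22 + (-5/22) = 0, arm 5/22 + 0 = 5/22
asked cell (row2, ring) = -5/22

row1: w_G1=5/22 w_G3=5/22 w_R=5/22
row2: w_G1=17/22 w_G3=-5/22 w_R=0
total: w_G1=1 w_G3=0 w_R=5/22
asked value: -5/22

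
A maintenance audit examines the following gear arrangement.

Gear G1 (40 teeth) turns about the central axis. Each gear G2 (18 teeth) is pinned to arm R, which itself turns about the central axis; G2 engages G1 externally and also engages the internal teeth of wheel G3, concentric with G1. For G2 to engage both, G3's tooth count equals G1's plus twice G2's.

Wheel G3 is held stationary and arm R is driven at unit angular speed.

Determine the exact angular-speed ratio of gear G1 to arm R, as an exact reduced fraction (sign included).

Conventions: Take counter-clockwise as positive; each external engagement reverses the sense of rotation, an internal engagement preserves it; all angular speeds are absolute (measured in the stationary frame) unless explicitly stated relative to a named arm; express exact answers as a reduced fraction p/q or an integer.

29/10

recognized (axles ride arm R): planetary set, 40/18/76 teeth
ring teeth: 40 + 2·18 = 76
40(ω_sun−ω_arm) = −76(ω_ring−ω_arm),  ω_ring = 0, ω_arm = 1
ω_sun = 1 − (76/40)(0−1) = 29/10
ω_out/ω_in = 29/10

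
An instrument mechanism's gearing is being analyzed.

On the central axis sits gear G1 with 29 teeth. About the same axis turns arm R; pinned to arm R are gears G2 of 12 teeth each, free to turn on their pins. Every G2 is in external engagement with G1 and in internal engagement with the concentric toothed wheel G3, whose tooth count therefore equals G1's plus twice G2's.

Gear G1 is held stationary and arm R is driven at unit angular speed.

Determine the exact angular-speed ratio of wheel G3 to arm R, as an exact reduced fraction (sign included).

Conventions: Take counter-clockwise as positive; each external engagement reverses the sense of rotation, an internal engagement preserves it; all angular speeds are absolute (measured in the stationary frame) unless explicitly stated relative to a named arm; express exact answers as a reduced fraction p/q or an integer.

82/53

recognized (axles ride arm R): planetary set, 29/12/53 teeth
ring teeth: 29 + 2·12 = 53
29(ω_sun−ω_arm) = −53(ω_ring−ω_arm),  ω_sun = 0, ω_arm = 1
ω_ring = 1 − (29/53)(0−1) = 82/53
ω_out/ω_in = 82/53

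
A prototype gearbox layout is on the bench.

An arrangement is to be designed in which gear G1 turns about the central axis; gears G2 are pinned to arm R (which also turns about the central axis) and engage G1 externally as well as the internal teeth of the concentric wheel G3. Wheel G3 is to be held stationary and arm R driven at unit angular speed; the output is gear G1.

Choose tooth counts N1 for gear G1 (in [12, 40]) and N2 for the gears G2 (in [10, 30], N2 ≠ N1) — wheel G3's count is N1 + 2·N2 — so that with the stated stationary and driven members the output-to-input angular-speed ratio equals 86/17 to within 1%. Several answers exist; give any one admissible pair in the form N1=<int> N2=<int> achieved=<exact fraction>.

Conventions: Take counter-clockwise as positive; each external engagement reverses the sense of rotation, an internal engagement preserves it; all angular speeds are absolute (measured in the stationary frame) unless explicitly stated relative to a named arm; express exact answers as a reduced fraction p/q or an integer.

topology: planetary set — design target 86/17, arm = carrier (Willis)
Willis with ω_ring = 0: ω_sun/ω_arm = (N1+N3)/N1; set equal to 86/17  ⇒  N3/N1 = 86/17 − 1 = 69/17
N3 = N1 + 2·N2  ⇒  N2/N1 = (N3/N1 − 1)/2 = (69/17 − 1)/2 = 26/17
smallest multiple with N1 ≥ 12 and N2 ≥ 10: k = 1  ⇒  N1 = 1·17 = 17, N2 = 1·26 = 26 (N1 ≤ 40, N2 ≤ 30, N2 ≠ N1 ✓), N3 = 17 + 2·26 = 69
check: (N1+N3)/N1 with N1 = 17, N3 = 69 gives 86/17; |achieved − target| = 0 ≤ 43/850 ✓

N1=17 N2=26 achieved=86/17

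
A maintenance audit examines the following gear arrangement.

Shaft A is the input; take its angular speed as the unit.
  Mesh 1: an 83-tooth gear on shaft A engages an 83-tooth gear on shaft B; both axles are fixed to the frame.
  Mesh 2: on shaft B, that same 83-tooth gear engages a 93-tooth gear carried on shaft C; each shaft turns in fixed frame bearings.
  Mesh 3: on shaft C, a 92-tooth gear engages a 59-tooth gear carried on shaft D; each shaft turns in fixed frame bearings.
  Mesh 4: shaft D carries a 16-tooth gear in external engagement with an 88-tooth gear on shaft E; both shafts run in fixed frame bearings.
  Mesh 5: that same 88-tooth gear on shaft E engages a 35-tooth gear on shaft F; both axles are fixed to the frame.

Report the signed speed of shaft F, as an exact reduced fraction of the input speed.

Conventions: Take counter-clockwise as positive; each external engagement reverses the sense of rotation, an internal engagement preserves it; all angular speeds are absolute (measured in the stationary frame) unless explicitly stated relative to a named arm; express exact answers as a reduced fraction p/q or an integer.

-122176/192045

5-mesh fixed-axis compound train (all bearings frame-fixed)
mesh 1 [83T→83T]: |ω|/ω_in = 1×83/83 = 1, sense flips to −
mesh 2 [83T→93T]: |ω|/ω_in = 1×83/93 = 83/93, sense flips to +
mesh 3 [92T→59T]: |ω|/ω_in = (83/93)×92/59 = 7636/5487, sense flips to −
mesh 4 [16T→88T]: |ω|/ω_in = (7636/5487)×16/88 = 15272/60357, sense flips to +
mesh 5 [88T→35T]: |ω|/ω_in = (15272/60357)×88/35 = 122176/192045, sense flips to −
signed output speed (× input speed) = -122176/192045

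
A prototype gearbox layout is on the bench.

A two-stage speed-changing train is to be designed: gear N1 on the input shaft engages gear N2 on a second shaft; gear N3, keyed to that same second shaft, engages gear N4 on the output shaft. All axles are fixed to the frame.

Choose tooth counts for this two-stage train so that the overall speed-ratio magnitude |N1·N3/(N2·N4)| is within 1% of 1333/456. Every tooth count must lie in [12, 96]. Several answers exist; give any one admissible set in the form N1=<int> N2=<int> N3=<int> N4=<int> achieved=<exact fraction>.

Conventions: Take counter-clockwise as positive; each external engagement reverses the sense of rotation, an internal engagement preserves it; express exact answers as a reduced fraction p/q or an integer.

2-stage fixed-axis compound train for ratio 1333/456
target = 1333/456 in lowest terms: an exact hit needs N1·N3 = k·1333 and N2·N4 = k·456 for one integer k, every count in [12, 96]; additionally prefer no 1:1 stage (N1 ≠ N2, N3 ≠ N4)
k = 1: N1·N3 = 1333 = 31·43, N2·N4 = 456 = 12·38
achieved = 31·43/(12·38) = 1333/456; |achieved − target| = 0 ≤ 1333/45600 ✓

N1=31 N2=12 N3=43 N4=38 achieved=1333/456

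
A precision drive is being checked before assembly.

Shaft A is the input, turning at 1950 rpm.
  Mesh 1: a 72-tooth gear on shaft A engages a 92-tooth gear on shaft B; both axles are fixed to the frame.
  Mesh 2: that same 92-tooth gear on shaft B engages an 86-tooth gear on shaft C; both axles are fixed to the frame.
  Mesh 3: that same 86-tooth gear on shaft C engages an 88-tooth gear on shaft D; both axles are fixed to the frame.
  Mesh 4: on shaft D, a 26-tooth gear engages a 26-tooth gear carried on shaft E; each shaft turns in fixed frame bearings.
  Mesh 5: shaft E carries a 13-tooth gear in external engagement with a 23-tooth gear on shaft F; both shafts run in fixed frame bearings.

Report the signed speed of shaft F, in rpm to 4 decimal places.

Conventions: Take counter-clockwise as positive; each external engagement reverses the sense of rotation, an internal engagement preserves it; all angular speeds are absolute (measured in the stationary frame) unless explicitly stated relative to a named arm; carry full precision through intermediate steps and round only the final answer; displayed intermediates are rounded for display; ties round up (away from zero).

-901.7787 rpm

topology: fixed-axis compound train — 5 meshes, A→F
mesh 1 [72T→92T]: ω = 1950.0000×72/92 = 1526.0870 rpm, sense flips to −
mesh 2 [92T→86T]: ω = 1526.0870×92/86 = 1632.5581 rpm, sense flips to +
mesh 3 [86T→88T]: ω = 1632.5581×86/88 = 1595.4545 rpm, sense flips to −
mesh 4 [26T→26T]: ω = 1595.4545×26/26 = 1595.4545 rpm, sense flips to +
mesh 5 [13T→23T]: ω = 1595.4545×13/23 = 901.7787 rpm, sense flips to −
signed output speed = -901.7787 rpm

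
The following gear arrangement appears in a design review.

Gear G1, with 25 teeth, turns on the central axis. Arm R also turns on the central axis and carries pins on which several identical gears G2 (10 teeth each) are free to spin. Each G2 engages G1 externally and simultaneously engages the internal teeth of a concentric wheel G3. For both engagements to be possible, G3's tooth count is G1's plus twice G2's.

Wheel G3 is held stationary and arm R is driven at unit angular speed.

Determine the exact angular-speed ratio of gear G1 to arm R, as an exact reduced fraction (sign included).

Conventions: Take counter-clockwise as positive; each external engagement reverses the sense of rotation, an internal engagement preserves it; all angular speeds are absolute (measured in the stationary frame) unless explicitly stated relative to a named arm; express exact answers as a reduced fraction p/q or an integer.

14/5

planetary set (25T centre, 10T on arm, 45T internal) — Willis relation
ring teeth: 25 + 2·10 = 45
25(ω_sun−ω_arm) = −45(ω_ring−ω_arm),  ω_ring = 0, ω_arm = 1
ω_sun = 1 − (45/25)(0−1) = 14/5
ω_out/ω_in = 14/5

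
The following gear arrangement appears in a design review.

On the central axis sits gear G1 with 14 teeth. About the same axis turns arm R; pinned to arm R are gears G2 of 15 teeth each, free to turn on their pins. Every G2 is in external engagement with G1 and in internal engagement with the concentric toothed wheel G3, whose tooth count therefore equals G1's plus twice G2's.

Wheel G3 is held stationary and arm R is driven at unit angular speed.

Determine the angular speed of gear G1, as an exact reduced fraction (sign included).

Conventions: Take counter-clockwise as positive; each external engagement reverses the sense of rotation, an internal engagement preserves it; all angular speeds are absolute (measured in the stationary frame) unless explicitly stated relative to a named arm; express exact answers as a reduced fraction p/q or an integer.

29/7

class = planetary set [G3 = 14+2·15 = 44; Willis about the carrier]
ring teeth: 14 + 2·15 = 44
14(ω_sun−ω_arm) = −44(ω_ring−ω_arm),  ω_ring = 0, ω_arm = 1
ω_sun = 1 − (44/14)(0−1) = 29/7
exact speed ratio = 29/7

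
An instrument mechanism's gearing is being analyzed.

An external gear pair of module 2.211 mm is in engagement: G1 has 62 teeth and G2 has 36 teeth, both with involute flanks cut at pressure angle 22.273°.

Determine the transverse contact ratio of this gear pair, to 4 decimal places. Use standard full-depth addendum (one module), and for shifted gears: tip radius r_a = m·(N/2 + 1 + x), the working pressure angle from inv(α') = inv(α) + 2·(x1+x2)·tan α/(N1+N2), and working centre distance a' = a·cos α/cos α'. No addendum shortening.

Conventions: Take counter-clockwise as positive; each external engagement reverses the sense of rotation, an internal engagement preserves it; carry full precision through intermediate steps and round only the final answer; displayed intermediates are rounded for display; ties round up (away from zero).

1.6331

topology: single-mesh involute geometry — m = 2.211, 62T/36T pair
base radii: r_b1 = 63.427048, r_b2 = 36.828609
tip radii: r_a1 = 70.752000, r_a2 = 42.009000
no profile shift: α' = α, a' = a
action lengths: √(r_a1²−r_b1²) = 31.350519, √(r_a2²−r_b2²) = 20.209148
base pitch p_b = π·m·cos α = 6.427805
CR = (31.350519 + 20.209148 − 108.339000·sin 22.27300°)/6.427805 = 1.633062
contact ratio ≈ 1.6331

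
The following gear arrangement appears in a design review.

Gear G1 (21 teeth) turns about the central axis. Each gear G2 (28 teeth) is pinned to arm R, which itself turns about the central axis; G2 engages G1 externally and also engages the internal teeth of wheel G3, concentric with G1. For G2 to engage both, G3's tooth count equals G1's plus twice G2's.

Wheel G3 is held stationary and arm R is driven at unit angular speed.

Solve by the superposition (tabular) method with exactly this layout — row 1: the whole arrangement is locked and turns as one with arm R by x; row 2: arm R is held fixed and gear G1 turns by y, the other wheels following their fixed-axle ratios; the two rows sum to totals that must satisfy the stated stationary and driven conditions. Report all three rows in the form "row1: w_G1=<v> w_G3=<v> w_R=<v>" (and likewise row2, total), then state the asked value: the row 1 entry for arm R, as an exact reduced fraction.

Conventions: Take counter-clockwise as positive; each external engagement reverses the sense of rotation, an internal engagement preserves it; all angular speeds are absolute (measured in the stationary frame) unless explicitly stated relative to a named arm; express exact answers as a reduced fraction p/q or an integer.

class = planetary set [G3 = 21+2·28 = 77; Willis about the carrier]
row 1: whole set turns with the arm by x
row 2: sun turns y, ring = −(21/77)·y, arm 0
boundary: total ω_ring = x − (21/77)·y = 0 and total ω_arm = x = 1  ⇒  y = 11/3, x = 1
row 2 ring = −(21/77)·11/3 = -1
totals (row 1 + row 2): sun 1 + 11/3 = 14/3, ring 1 + (-1) = 0, arm 1 + 0 = 1
asked cell (row1, arm) = 1

row1: w_G1=1 w_G3=1 w_R=1
row2: w_G1=11/3 w_G3=-1 w_R=0
total: w_G1=14/3 w_G3=0 w_R=1
asked value: 1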